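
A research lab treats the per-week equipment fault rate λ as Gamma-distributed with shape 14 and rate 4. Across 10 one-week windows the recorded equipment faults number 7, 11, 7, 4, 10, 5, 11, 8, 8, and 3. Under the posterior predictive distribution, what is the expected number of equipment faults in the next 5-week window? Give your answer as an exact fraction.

220/7

Total count: 7 + 11 + 7 + 4 + 10 + 5 + 11 + 8 + 8 + 3 = 74.
Total exposure: 10 weeks.
Gamma(α, β) with Poisson data over total exposure Σt gives posterior Gamma(α+Σx, β+Σt) = Gamma(88, 14).
Predictive mean over a 5-week window = T·E[λ|data] = 5·88/14 = 220/7.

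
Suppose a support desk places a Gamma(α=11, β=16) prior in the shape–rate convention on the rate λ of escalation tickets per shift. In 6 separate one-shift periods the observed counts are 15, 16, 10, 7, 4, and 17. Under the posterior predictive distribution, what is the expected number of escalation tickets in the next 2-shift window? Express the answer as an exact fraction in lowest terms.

80/11

Total count: 15 + 16 + 10 + 7 + 4 + 17 = 69.
Total exposure: 6 shifts.
Conjugate update: add total count to the shape and total exposure to the rate, giving Gamma(80, 22).
Predictive mean over a 2-shift window = T·E[λ|data] = 2·80/22 = 80/11.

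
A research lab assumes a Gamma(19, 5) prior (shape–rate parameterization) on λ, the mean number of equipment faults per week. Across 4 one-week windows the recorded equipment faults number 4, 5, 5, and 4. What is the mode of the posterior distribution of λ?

4

Total count: 4 + 5 + 5 + 4 = 18.
Total exposure: 4 weeks.
Gamma(α, β) with Poisson data over total exposure Σt gives posterior Gamma(α+Σx, β+Σt) = Gamma(37, 9).
Posterior mode = (α'−1)/β' = 36/9 = 4.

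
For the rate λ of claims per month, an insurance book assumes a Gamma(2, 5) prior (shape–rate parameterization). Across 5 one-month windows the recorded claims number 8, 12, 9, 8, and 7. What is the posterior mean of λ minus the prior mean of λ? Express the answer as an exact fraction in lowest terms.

21/5

Total count: 8 + 12 + 9 + 8 + 7 = 44.
Total exposure: 5 months.
Posterior: α' = 2 + 44 = 46, β' = 5 + 5 = 10.
Posterior mean = 46/10 = 23/5; prior mean = 2/5 = 2/5. Difference = 23/5 − 2/5 = 21/5.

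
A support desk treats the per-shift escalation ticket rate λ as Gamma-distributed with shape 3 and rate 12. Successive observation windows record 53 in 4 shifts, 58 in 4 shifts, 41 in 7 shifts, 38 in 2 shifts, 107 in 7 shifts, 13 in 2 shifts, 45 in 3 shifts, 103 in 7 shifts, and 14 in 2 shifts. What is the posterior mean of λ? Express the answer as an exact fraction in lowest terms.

19/2

Total count: 53 + 58 + 41 + 38 + 107 + 13 + 45 + 103 + 14 = 472.
Total exposure: 4 + 4 + 7 + 2 + 7 + 2 + 3 + 7 + 2 = 38 shifts.
Posterior: α' = 3 + 472 = 475, β' = 12 + 38 = 50.
Posterior mean = α'/β' = 475/50 = 19/2.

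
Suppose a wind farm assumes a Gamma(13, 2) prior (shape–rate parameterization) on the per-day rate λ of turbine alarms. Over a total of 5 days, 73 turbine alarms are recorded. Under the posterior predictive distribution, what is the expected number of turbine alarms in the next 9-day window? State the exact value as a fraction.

Total count 73 over total exposure 5 days.
Conjugate update: add total count to the shape and total exposure to the rate, giving Gamma(86, 7).
Predictive mean over a 9-day window = T·E[λ|data] = 9·86/7 = 774/7.

774/7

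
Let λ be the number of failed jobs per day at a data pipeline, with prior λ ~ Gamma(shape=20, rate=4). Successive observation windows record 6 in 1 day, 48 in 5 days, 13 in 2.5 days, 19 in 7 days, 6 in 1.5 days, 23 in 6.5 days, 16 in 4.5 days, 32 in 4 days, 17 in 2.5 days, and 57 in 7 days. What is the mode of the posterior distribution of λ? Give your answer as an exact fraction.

Total count: 6 + 48 + 13 + 19 + 6 + 23 + 16 + 32 + 17 + 57 = 237.
Total exposure: 1 + 5 + 2.5 + 7 + 1.5 + 6.5 + 4.5 + 4 + 2.5 + 7 = 41.5 days.
Gamma(α, β) with Poisson data over total exposure Σt gives posterior Gamma(α+Σx, β+Σt) = Gamma(257, 91/2).
Posterior mode = (α'−1)/β' = 256/(91/2) = 512/91.

512/91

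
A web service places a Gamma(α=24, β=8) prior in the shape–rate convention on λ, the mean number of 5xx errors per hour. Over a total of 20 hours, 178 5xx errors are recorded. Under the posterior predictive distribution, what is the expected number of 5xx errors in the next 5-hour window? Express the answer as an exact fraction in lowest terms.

Total count 178 over total exposure 20 hours.
Gamma(α, β) with Poisson data over total exposure Σt gives posterior Gamma(α+Σx, β+Σt) = Gamma(202, 28).
Predictive mean over a 5-hour window = T·E[λ|data] = 5·202/28 = 505/14.

505/14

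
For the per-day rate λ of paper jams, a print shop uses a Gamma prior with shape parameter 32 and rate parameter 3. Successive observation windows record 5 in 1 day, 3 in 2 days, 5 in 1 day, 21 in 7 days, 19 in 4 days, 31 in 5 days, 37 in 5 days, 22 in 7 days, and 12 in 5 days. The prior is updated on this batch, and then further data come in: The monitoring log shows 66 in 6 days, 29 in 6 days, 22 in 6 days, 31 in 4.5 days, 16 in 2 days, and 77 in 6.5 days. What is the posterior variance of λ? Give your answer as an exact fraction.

428/5041

Total count: 5 + 3 + 5 + 21 + 19 + 31 + 37 + 22 + 12 = 155.
Total exposure: 1 + 2 + 1 + 7 + 4 + 5 + 5 + 7 + 5 = 37 days.
After the first batch: Gamma(32 + 155, 3 + 37) = Gamma(187, 40).
Total count: 66 + 29 + 22 + 31 + 16 + 77 = 241.
Total exposure: 6 + 6 + 6 + 4.5 + 2 + 6.5 = 31 days.
After the second batch: Gamma(187 + 241, 40 + 31) = Gamma(428, 71).
Posterior variance = α'/β'² = 428/5041.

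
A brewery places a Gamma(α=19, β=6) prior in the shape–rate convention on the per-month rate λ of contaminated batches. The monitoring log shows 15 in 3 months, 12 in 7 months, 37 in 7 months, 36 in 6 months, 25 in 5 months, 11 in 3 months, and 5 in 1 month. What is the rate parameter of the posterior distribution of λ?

Total count: 15 + 12 + 37 + 36 + 25 + 11 + 5 = 141.
Total exposure: 3 + 7 + 7 + 6 + 5 + 3 + 1 = 32 months.
Conjugate update: add total count to the shape and total exposure to the rate, giving Gamma(160, 38).

38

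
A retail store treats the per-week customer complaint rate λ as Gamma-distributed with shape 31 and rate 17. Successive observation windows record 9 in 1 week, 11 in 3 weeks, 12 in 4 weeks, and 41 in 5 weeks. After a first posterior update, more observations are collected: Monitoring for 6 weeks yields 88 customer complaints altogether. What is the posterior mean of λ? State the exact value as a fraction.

16/3

Total count: 9 + 11 + 12 + 41 = 73.
Total exposure: 1 + 3 + 4 + 5 = 13 weeks.
After the first batch: Gamma(31 + 73, 17 + 13) = Gamma(104, 30).
Total count 88 over total exposure 6 weeks.
After the second batch: Gamma(104 + 88, 30 + 6) = Gamma(192, 36).
Posterior mean = α'/β' = 192/36 = 16/3.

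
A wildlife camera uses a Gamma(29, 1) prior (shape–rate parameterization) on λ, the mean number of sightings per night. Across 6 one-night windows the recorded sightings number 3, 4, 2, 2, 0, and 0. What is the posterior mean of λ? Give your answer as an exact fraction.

Total count: 3 + 4 + 2 + 2 + 0 + 0 = 11.
Total exposure: 6 nights.
By Gamma–Poisson conjugacy, the posterior is Gamma(α + Σx, β + Σt) = Gamma(29 + 11, 1 + 6) = Gamma(40, 7).
Posterior mean = α'/β' = 40/7.

40/7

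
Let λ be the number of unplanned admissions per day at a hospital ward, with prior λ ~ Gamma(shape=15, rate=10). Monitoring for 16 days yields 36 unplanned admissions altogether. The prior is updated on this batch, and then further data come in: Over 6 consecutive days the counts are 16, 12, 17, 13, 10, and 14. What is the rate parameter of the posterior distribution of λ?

Total count 36 over total exposure 16 days.
After the first batch: Gamma(15 + 36, 10 + 16) = Gamma(51, 26).
Total count: 16 + 12 + 17 + 13 + 10 + 14 = 82.
Total exposure: 6 days.
After the second batch: Gamma(51 + 82, 26 + 6) = Gamma(133, 32).

32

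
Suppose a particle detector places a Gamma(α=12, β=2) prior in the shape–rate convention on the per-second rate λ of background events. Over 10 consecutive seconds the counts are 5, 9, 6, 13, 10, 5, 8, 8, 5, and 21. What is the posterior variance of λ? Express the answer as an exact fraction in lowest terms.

Total count: 5 + 9 + 6 + 13 + 10 + 5 + 8 + 8 + 5 + 21 = 90.
Total exposure: 10 seconds.
Gamma(α, β) with Poisson data over total exposure Σt gives posterior Gamma(α+Σx, β+Σt) = Gamma(102, 12).
Posterior variance = α'/β'² = 102/144 = 17/24.

17/24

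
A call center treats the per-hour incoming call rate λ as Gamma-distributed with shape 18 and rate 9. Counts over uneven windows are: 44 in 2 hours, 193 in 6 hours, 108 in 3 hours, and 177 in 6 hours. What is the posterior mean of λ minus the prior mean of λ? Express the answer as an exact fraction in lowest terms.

Total count: 44 + 193 + 108 + 177 = 522.
Total exposure: 2 + 6 + 3 + 6 = 17 hours.
The Gamma prior is conjugate for the Poisson rate, so λ | data ~ Gamma(18+522, 9+17) = Gamma(540, 26).
Posterior mean = 540/26 = 270/13; prior mean = 18/9 = 2. Difference = 270/13 − 2 = 244/13.

244/13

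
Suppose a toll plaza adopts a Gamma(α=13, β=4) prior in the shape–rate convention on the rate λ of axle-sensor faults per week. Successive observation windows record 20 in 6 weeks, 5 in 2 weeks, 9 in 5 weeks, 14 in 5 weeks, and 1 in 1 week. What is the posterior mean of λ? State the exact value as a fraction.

Total count: 20 + 5 + 9 + 14 + 1 = 49.
Total exposure: 6 + 2 + 5 + 5 + 1 = 19 weeks.
By Gamma–Poisson conjugacy, the posterior is Gamma(α + Σx, β + Σt) = Gamma(13 + 49, 4 + 19) = Gamma(62, 23).
Posterior mean = α'/β' = 62/23.

62/23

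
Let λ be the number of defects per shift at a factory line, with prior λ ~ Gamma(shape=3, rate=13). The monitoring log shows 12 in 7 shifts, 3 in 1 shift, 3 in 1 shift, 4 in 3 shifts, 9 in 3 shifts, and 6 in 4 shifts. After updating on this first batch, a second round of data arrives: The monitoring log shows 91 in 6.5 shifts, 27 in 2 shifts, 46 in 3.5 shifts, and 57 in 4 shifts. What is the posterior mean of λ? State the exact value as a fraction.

Total count: 12 + 3 + 3 + 4 + 9 + 6 = 37.
Total exposure: 7 + 1 + 1 + 3 + 3 + 4 = 19 shifts.
After the first batch: Gamma(3 + 37, 13 + 19) = Gamma(40, 32).
Total count: 91 + 27 + 46 + 57 = 221.
Total exposure: 6.5 + 2 + 3.5 + 4 = 16 shifts.
After the second batch: Gamma(40 + 221, 32 + 16) = Gamma(261, 48).
Posterior mean = α'/β' = 261/48 = 87/16.

87/16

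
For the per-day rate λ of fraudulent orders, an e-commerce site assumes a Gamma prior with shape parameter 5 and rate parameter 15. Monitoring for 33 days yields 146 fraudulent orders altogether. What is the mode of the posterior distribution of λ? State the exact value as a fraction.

Total count 146 over total exposure 33 days.
By Gamma–Poisson conjugacy, the posterior is Gamma(α + Σx, β + Σt) = Gamma(5 + 146, 15 + 33) = Gamma(151, 48).
Posterior mode = (α'−1)/β' = 150/48 = 25/8.

25/8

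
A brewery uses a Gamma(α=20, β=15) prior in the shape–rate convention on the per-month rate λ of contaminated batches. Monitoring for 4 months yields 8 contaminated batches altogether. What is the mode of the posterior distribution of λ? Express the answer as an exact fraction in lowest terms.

Total count 8 over total exposure 4 months.
Conjugate update: add total count to the shape and total exposure to the rate, giving Gamma(28, 19).
Posterior mode = (α'−1)/β' = 27/19.

27/19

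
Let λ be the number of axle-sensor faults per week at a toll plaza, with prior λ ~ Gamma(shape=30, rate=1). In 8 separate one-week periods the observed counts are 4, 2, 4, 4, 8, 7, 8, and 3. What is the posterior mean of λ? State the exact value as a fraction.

70/9

Total count: 4 + 2 + 4 + 4 + 8 + 7 + 8 + 3 = 40.
Total exposure: 8 weeks.
By Gamma–Poisson conjugacy, the posterior is Gamma(α + Σx, β + Σt) = Gamma(30 + 40, 1 + 8) = Gamma(70, 9).
Posterior mean = α'/β' = 70/9.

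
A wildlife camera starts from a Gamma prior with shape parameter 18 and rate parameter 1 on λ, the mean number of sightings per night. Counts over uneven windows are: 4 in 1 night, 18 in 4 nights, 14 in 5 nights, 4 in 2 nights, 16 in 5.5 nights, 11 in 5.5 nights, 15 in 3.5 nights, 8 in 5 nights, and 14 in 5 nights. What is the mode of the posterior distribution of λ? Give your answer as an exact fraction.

242/75

Total count: 4 + 18 + 14 + 4 + 16 + 11 + 15 + 8 + 14 = 104.
Total exposure: 1 + 4 + 5 + 2 + 5.5 + 5.5 + 3.5 + 5 + 5 = 36.5 nights.
Posterior: α' = 18 + 104 = 122, β' = 1 + 36.5 = 75/2.
Posterior mode = (α'−1)/β' = 121/(75/2) = 242/75.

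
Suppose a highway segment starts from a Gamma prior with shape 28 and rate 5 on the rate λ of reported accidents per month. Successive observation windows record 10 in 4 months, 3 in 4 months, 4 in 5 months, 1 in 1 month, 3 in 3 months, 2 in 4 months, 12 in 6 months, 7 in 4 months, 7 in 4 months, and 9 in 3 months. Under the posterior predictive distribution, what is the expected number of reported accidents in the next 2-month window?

4

Total count: 10 + 3 + 4 + 1 + 3 + 2 + 12 + 7 + 7 + 9 = 58.
Total exposure: 4 + 4 + 5 + 1 + 3 + 4 + 6 + 4 + 4 + 3 = 38 months.
Posterior: α' = 28 + 58 = 86, β' = 5 + 38 = 43.
Predictive mean over a 2-month window = T·E[λ|data] = 2·86/43 = 4.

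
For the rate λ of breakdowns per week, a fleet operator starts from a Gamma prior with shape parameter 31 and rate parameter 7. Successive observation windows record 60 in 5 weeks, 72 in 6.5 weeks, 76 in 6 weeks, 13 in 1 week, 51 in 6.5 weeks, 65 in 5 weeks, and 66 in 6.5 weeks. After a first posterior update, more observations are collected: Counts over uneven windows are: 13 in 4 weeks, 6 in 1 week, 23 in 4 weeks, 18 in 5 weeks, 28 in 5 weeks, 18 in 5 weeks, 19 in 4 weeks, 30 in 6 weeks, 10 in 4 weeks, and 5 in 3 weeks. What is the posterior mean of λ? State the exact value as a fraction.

1208/169

Total count: 60 + 72 + 76 + 13 + 51 + 65 + 66 = 403.
Total exposure: 5 + 6.5 + 6 + 1 + 6.5 + 5 + 6.5 = 36.5 weeks.
After the first batch: Gamma(31 + 403, 7 + 36.5) = Gamma(434, 87/2).
Total count: 13 + 6 + 23 + 18 + 28 + 18 + 19 + 30 + 10 + 5 = 170.
Total exposure: 4 + 1 + 4 + 5 + 5 + 5 + 4 + 6 + 4 + 3 = 41 weeks.
After the second batch: Gamma(434 + 170, 87/2 + 41) = Gamma(604, 169/2).
Posterior mean = α'/β' = 604/(169/2) = 1208/169.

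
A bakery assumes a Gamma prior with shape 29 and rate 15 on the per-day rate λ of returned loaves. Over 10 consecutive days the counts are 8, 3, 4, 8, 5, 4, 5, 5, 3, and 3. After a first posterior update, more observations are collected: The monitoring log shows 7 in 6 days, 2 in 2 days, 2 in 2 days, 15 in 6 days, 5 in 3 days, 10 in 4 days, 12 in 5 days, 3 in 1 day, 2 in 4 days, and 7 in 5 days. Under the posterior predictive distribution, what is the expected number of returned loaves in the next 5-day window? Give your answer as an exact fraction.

Total count: 8 + 3 + 4 + 8 + 5 + 4 + 5 + 5 + 3 + 3 = 48.
Total exposure: 10 days.
After the first batch: Gamma(29 + 48, 15 + 10) = Gamma(77, 25).
Total count: 7 + 2 + 2 + 15 + 5 + 10 + 12 + 3 + 2 + 7 = 65.
Total exposure: 6 + 2 + 2 + 6 + 3 + 4 + 5 + 1 + 4 + 5 = 38 days.
After the second batch: Gamma(77 + 65, 25 + 38) = Gamma(142, 63).
Predictive mean over a 5-day window = T·E[λ|data] = 5·142/63 = 710/63.

710/63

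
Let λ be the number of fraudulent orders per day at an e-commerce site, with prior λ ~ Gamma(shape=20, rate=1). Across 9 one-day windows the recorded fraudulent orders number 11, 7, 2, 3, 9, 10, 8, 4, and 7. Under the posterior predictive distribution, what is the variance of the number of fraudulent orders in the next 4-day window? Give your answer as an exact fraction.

1134/25

Total count: 11 + 7 + 2 + 3 + 9 + 10 + 8 + 4 + 7 = 61.
Total exposure: 9 days.
Conjugate update: add total count to the shape and total exposure to the rate, giving Gamma(81, 10).
The posterior predictive for a window of length T is Negative Binomial with variance T·α'·(β'+T)/β'² = 4·81·14/100 = 1134/25.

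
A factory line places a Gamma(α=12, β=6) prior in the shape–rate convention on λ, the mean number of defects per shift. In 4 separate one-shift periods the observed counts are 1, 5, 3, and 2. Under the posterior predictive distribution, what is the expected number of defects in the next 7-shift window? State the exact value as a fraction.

161/10

Total count: 1 + 5 + 3 + 2 = 11.
Total exposure: 4 shifts.
By Gamma–Poisson conjugacy, the posterior is Gamma(α + Σx, β + Σt) = Gamma(12 + 11, 6 + 4) = Gamma(23, 10).
Predictive mean over a 7-shift window = T·E[λ|data] = 7·23/10 = 161/10.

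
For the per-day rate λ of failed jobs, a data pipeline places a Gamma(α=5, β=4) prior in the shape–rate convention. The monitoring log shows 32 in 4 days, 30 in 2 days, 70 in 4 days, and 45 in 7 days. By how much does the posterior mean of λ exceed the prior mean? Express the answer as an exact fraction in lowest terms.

Total count: 32 + 30 + 70 + 45 = 177.
Total exposure: 4 + 2 + 4 + 7 = 17 days.
By Gamma–Poisson conjugacy, the posterior is Gamma(α + Σx, β + Σt) = Gamma(5 + 177, 4 + 17) = Gamma(182, 21).
Posterior mean = 182/21 = 26/3; prior mean = 5/4 = 5/4. Difference = 26/3 − 5/4 = 89/12.

89/12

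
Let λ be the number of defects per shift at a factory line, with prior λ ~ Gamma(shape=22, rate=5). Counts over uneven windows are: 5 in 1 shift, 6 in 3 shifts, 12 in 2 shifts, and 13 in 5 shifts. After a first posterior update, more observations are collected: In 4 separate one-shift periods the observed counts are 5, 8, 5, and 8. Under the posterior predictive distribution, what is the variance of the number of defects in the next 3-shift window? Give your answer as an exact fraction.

Total count: 5 + 6 + 12 + 13 = 36.
Total exposure: 1 + 3 + 2 + 5 = 11 shifts.
After the first batch: Gamma(22 + 36, 5 + 11) = Gamma(58, 16).
Total count: 5 + 8 + 5 + 8 = 26.
Total exposure: 4 shifts.
After the second batch: Gamma(58 + 26, 16 + 4) = Gamma(84, 20).
The posterior predictive for a window of length T is Negative Binomial with variance T·α'·(β'+T)/β'² = 3·84·23/400 = 1449/100.

1449/100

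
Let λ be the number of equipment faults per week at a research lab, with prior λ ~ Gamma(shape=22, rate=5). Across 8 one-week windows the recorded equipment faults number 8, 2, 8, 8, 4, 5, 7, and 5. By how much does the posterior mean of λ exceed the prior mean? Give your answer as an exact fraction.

59/65

Total count: 8 + 2 + 8 + 8 + 4 + 5 + 7 + 5 = 47.
Total exposure: 8 weeks.
The Gamma prior is conjugate for the Poisson rate, so λ | data ~ Gamma(22+47, 5+8) = Gamma(69, 13).
Posterior mean = 69/13 = 69/13; prior mean = 22/5 = 22/5. Difference = 69/13 − 22/5 = 59/65.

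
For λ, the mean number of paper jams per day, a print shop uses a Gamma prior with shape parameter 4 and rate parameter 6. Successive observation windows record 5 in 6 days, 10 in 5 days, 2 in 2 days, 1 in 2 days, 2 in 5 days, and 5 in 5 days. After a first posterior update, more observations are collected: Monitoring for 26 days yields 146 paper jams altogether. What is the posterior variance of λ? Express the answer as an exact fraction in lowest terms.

Total count: 5 + 10 + 2 + 1 + 2 + 5 = 25.
Total exposure: 6 + 5 + 2 + 2 + 5 + 5 = 25 days.
After the first batch: Gamma(4 + 25, 6 + 25) = Gamma(29, 31).
Total count 146 over total exposure 26 days.
After the second batch: Gamma(29 + 146, 31 + 26) = Gamma(175, 57).
Posterior variance = α'/β'² = 175/3249.

175/3249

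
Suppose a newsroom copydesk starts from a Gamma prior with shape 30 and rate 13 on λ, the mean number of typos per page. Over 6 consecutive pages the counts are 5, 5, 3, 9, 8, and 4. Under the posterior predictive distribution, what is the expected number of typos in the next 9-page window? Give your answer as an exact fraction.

576/19

Total count: 5 + 5 + 3 + 9 + 8 + 4 = 34.
Total exposure: 6 pages.
The Gamma prior is conjugate for the Poisson rate, so λ | data ~ Gamma(30+34, 13+6) = Gamma(64, 19).
Predictive mean over a 9-page window = T·E[λ|data] = 9·64/19 = 576/19.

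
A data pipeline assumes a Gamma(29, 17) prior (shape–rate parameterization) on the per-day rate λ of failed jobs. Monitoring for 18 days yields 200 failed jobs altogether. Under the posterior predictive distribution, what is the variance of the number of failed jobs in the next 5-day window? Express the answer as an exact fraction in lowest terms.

1832/49

Total count 200 over total exposure 18 days.
The Gamma prior is conjugate for the Poisson rate, so λ | data ~ Gamma(29+200, 17+18) = Gamma(229, 35).
The posterior predictive for a window of length T is Negative Binomial with variance T·α'·(β'+T)/β'² = 5·229·40/1225 = 1832/49.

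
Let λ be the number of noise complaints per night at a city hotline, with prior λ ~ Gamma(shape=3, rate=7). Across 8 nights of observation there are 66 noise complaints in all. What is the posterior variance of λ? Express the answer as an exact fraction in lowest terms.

23/75

Total count 66 over total exposure 8 nights.
Posterior: α' = 3 + 66 = 69, β' = 7 + 8 = 15.
Posterior variance = α'/β'² = 69/225 = 23/75.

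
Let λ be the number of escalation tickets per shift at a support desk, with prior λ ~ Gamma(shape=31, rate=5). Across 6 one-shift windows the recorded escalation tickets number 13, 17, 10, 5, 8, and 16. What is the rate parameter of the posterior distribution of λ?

Total count: 13 + 17 + 10 + 5 + 8 + 16 = 69.
Total exposure: 6 shifts.
Conjugate update: add total count to the shape and total exposure to the rate, giving Gamma(100, 11).

11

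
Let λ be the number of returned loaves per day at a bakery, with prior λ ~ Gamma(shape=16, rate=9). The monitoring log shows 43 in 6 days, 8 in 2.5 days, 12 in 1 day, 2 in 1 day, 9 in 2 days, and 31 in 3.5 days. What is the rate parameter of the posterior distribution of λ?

25

Total count: 43 + 8 + 12 + 2 + 9 + 31 = 105.
Total exposure: 6 + 2.5 + 1 + 1 + 2 + 3.5 = 16 days.
Conjugate update: add total count to the shape and total exposure to the rate, giving Gamma(121, 25).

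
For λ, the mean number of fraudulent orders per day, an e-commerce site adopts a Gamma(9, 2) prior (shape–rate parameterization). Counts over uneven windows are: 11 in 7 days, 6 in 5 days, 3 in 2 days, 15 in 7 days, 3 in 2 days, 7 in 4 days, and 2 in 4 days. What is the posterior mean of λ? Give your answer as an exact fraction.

Total count: 11 + 6 + 3 + 15 + 3 + 7 + 2 = 47.
Total exposure: 7 + 5 + 2 + 7 + 2 + 4 + 4 = 31 days.
Posterior: α' = 9 + 47 = 56, β' = 2 + 31 = 33.
Posterior mean = α'/β' = 56/33.

56/33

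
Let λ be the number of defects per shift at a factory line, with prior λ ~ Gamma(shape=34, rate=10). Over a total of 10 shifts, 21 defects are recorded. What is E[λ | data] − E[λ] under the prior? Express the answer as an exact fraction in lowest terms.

-13/20

Total count 21 over total exposure 10 shifts.
Conjugate update: add total count to the shape and total exposure to the rate, giving Gamma(55, 20).
Posterior mean = 55/20 = 11/4; prior mean = 34/10 = 17/5. Difference = 11/4 − 17/5 = -13/20.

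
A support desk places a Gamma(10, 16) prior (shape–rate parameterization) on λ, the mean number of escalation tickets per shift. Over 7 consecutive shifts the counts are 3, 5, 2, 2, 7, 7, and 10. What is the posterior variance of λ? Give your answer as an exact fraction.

2/23

Total count: 3 + 5 + 2 + 2 + 7 + 7 + 10 = 36.
Total exposure: 7 shifts.
By Gamma–Poisson conjugacy, the posterior is Gamma(α + Σx, β + Σt) = Gamma(10 + 36, 16 + 7) = Gamma(46, 23).
Posterior variance = α'/β'² = 46/529 = 2/23.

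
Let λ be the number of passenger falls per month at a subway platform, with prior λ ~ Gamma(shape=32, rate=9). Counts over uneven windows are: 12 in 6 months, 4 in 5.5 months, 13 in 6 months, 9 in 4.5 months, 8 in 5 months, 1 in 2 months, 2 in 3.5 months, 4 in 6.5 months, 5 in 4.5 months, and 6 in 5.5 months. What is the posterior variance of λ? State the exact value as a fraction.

24/841

Total count: 12 + 4 + 13 + 9 + 8 + 1 + 2 + 4 + 5 + 6 = 64.
Total exposure: 6 + 5.5 + 6 + 4.5 + 5 + 2 + 3.5 + 6.5 + 4.5 + 5.5 = 49 months.
Conjugate update: add total count to the shape and total exposure to the rate, giving Gamma(96, 58).
Posterior variance = α'/β'² = 96/3364 = 24/841.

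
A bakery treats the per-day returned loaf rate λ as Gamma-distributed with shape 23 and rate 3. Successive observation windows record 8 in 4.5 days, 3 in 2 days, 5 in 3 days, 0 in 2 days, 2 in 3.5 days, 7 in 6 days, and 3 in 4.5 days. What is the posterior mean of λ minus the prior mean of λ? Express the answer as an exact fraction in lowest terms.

Total count: 8 + 3 + 5 + 0 + 2 + 7 + 3 = 28.
Total exposure: 4.5 + 2 + 3 + 2 + 3.5 + 6 + 4.5 = 25.5 days.
Gamma(α, β) with Poisson data over total exposure Σt gives posterior Gamma(α+Σx, β+Σt) = Gamma(51, 57/2).
Posterior mean = 51/(57/2) = 34/19; prior mean = 23/3 = 23/3. Difference = 34/19 − 23/3 = -335/57.

-335/57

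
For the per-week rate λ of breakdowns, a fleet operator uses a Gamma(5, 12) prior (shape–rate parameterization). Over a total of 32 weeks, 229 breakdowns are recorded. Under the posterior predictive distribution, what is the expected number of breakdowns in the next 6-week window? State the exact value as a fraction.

351/11

Total count 229 over total exposure 32 weeks.
The Gamma prior is conjugate for the Poisson rate, so λ | data ~ Gamma(5+229, 12+32) = Gamma(234, 44).
Predictive mean over a 6-week window = T·E[λ|data] = 6·234/44 = 351/11.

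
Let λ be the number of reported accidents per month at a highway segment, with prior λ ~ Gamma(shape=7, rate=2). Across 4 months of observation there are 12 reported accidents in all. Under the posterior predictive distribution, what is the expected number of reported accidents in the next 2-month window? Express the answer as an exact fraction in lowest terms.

Total count 12 over total exposure 4 months.
Gamma(α, β) with Poisson data over total exposure Σt gives posterior Gamma(α+Σx, β+Σt) = Gamma(19, 6).
Predictive mean over a 2-month window = T·E[λ|data] = 2·19/6 = 19/3.

19/3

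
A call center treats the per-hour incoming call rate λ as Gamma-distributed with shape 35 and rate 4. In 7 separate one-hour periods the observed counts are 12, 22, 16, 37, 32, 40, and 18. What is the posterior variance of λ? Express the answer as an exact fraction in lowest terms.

212/121

Total count: 12 + 22 + 16 + 37 + 32 + 40 + 18 = 177.
Total exposure: 7 hours.
Posterior: α' = 35 + 177 = 212, β' = 4 + 7 = 11.
Posterior variance = α'/β'² = 212/121.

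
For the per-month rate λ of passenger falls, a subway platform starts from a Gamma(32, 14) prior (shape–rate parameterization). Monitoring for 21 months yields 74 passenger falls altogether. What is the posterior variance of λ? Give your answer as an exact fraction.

106/1225

Total count 74 over total exposure 21 months.
Gamma(α, β) with Poisson data over total exposure Σt gives posterior Gamma(α+Σx, β+Σt) = Gamma(106, 35).
Posterior variance = α'/β'² = 106/1225.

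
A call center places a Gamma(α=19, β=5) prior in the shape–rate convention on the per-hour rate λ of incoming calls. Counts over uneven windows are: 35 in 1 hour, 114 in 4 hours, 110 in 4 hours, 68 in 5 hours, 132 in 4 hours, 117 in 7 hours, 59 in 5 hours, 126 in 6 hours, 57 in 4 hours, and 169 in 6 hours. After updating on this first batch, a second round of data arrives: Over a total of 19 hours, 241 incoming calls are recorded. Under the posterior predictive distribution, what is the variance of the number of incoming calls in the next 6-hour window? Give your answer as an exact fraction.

Total count: 35 + 114 + 110 + 68 + 132 + 117 + 59 + 126 + 57 + 169 = 987.
Total exposure: 1 + 4 + 4 + 5 + 4 + 7 + 5 + 6 + 4 + 6 = 46 hours.
After the first batch: Gamma(19 + 987, 5 + 46) = Gamma(1006, 51).
Total count 241 over total exposure 19 hours.
After the second batch: Gamma(1006 + 241, 51 + 19) = Gamma(1247, 70).
The posterior predictive for a window of length T is Negative Binomial with variance T·α'·(β'+T)/β'² = 6·1247·76/4900 = 142158/1225.

142158/1225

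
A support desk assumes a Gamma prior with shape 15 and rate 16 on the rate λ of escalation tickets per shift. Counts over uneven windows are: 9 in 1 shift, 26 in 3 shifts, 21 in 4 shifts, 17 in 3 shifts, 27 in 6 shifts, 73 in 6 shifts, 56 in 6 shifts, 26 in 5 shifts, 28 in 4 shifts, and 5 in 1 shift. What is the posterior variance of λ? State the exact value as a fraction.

303/3025

Total count: 9 + 26 + 21 + 17 + 27 + 73 + 56 + 26 + 28 + 5 = 288.
Total exposure: 1 + 3 + 4 + 3 + 6 + 6 + 6 + 5 + 4 + 1 = 39 shifts.
Conjugate update: add total count to the shape and total exposure to the rate, giving Gamma(303, 55).
Posterior variance = α'/β'² = 303/3025.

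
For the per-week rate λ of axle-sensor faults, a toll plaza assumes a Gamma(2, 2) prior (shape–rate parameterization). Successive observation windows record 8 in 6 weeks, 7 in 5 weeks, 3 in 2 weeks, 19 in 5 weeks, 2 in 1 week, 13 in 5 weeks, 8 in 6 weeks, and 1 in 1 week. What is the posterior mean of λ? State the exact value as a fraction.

Total count: 8 + 7 + 3 + 19 + 2 + 13 + 8 + 1 = 61.
Total exposure: 6 + 5 + 2 + 5 + 1 + 5 + 6 + 1 = 31 weeks.
Conjugate update: add total count to the shape and total exposure to the rate, giving Gamma(63, 33).
Posterior mean = α'/β' = 63/33 = 21/11.

21/11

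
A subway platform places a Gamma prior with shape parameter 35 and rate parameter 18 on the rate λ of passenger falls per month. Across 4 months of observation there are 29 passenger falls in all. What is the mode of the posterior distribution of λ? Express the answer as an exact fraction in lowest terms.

63/22

Total count 29 over total exposure 4 months.
The Gamma prior is conjugate for the Poisson rate, so λ | data ~ Gamma(35+29, 18+4) = Gamma(64, 22).
Posterior mode = (α'−1)/β' = 63/22.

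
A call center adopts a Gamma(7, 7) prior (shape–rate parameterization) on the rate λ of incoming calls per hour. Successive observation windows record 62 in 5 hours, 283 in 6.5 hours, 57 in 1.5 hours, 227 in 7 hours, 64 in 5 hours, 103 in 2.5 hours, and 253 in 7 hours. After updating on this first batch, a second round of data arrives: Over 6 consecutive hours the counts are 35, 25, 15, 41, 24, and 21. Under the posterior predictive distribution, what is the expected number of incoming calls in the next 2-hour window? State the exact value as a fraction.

Total count: 62 + 283 + 57 + 227 + 64 + 103 + 253 = 1049.
Total exposure: 5 + 6.5 + 1.5 + 7 + 5 + 2.5 + 7 = 34.5 hours.
After the first batch: Gamma(7 + 1049, 7 + 34.5) = Gamma(1056, 83/2).
Total count: 35 + 25 + 15 + 41 + 24 + 21 = 161.
Total exposure: 6 hours.
After the second batch: Gamma(1056 + 161, 83/2 + 6) = Gamma(1217, 95/2).
Predictive mean over a 2-hour window = T·E[λ|data] = 2·1217/(95/2) = 4868/95.

4868/95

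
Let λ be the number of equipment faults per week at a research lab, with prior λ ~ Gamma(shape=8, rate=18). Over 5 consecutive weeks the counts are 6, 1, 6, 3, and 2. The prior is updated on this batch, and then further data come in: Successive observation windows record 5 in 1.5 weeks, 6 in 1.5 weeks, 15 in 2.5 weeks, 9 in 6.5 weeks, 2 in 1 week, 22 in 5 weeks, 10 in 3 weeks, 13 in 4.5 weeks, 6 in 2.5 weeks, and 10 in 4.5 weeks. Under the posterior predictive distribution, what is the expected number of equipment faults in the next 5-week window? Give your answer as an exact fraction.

Total count: 6 + 1 + 6 + 3 + 2 = 18.
Total exposure: 5 weeks.
After the first batch: Gamma(8 + 18, 18 + 5) = Gamma(26, 23).
Total count: 5 + 6 + 15 + 9 + 2 + 22 + 10 + 13 + 6 + 10 = 98.
Total exposure: 1.5 + 1.5 + 2.5 + 6.5 + 1 + 5 + 3 + 4.5 + 2.5 + 4.5 = 32.5 weeks.
After the second batch: Gamma(26 + 98, 23 + 32.5) = Gamma(124, 111/2).
Predictive mean over a 5-week window = T·E[λ|data] = 5·124/(111/2) = 1240/111.

1240/111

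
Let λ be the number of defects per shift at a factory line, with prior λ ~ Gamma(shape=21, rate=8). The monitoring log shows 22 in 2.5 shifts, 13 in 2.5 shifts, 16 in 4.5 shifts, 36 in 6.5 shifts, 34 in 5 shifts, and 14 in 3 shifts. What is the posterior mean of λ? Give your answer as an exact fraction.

39/8

Total count: 22 + 13 + 16 + 36 + 34 + 14 = 135.
Total exposure: 2.5 + 2.5 + 4.5 + 6.5 + 5 + 3 = 24 shifts.
Conjugate update: add total count to the shape and total exposure to the rate, giving Gamma(156, 32).
Posterior mean = α'/β' = 156/32 = 39/8.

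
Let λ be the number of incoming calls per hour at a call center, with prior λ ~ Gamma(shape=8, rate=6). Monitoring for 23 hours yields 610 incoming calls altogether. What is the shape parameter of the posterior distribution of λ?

618

Total count 610 over total exposure 23 hours.
The Gamma prior is conjugate for the Poisson rate, so λ | data ~ Gamma(8+610, 6+23) = Gamma(618, 29).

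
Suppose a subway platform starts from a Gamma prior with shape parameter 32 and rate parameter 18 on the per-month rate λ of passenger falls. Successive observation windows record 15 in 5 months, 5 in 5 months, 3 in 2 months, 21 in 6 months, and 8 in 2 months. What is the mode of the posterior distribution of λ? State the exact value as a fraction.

Total count: 15 + 5 + 3 + 21 + 8 = 52.
Total exposure: 5 + 5 + 2 + 6 + 2 = 20 months.
Conjugate update: add total count to the shape and total exposure to the rate, giving Gamma(84, 38).
Posterior mode = (α'−1)/β' = 83/38.

83/38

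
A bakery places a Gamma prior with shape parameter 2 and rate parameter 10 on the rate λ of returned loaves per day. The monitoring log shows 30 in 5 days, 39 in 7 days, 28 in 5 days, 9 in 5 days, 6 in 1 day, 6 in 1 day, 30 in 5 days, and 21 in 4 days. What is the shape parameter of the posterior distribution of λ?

171

Total count: 30 + 39 + 28 + 9 + 6 + 6 + 30 + 21 = 169.
Total exposure: 5 + 7 + 5 + 5 + 1 + 1 + 5 + 4 = 33 days.
Gamma(α, β) with Poisson data over total exposure Σt gives posterior Gamma(α+Σx, β+Σt) = Gamma(171, 43).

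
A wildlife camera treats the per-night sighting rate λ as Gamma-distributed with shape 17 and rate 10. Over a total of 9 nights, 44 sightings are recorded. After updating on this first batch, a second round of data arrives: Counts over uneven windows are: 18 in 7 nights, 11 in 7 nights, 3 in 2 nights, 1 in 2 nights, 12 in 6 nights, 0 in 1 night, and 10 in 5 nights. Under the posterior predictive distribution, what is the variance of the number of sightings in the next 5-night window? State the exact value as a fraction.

Total count 44 over total exposure 9 nights.
After the first batch: Gamma(17 + 44, 10 + 9) = Gamma(61, 19).
Total count: 18 + 11 + 3 + 1 + 12 + 0 + 10 = 55.
Total exposure: 7 + 7 + 2 + 2 + 6 + 1 + 5 = 30 nights.
After the second batch: Gamma(61 + 55, 19 + 30) = Gamma(116, 49).
The posterior predictive for a window of length T is Negative Binomial with variance T·α'·(β'+T)/β'² = 5·116·54/2401 = 31320/2401.

31320/2401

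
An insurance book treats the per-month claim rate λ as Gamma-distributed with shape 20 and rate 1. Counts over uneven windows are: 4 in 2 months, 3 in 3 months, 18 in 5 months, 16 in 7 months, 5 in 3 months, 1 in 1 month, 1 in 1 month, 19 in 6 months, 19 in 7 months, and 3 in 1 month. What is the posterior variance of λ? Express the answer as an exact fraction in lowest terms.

Total count: 4 + 3 + 18 + 16 + 5 + 1 + 1 + 19 + 19 + 3 = 89.
Total exposure: 2 + 3 + 5 + 7 + 3 + 1 + 1 + 6 + 7 + 1 = 36 months.
Posterior: α' = 20 + 89 = 109, β' = 1 + 36 = 37.
Posterior variance = α'/β'² = 109/1369.

109/1369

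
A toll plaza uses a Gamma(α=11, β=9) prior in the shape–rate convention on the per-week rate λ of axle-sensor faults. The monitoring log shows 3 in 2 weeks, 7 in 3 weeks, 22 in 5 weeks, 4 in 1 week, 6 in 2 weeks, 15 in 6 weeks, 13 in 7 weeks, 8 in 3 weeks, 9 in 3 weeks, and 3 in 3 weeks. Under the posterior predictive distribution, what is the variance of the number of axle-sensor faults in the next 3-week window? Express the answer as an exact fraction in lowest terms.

Total count: 3 + 7 + 22 + 4 + 6 + 15 + 13 + 8 + 9 + 3 = 90.
Total exposure: 2 + 3 + 5 + 1 + 2 + 6 + 7 + 3 + 3 + 3 = 35 weeks.
Posterior: α' = 11 + 90 = 101, β' = 9 + 35 = 44.
The posterior predictive for a window of length T is Negative Binomial with variance T·α'·(β'+T)/β'² = 3·101·47/1936 = 14241/1936.

14241/1936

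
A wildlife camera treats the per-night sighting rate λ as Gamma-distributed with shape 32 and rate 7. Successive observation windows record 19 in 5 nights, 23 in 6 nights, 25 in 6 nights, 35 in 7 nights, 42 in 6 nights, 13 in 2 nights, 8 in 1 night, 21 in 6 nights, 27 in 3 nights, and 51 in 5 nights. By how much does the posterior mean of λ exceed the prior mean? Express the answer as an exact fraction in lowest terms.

172/189

Total count: 19 + 23 + 25 + 35 + 42 + 13 + 8 + 21 + 27 + 51 = 264.
Total exposure: 5 + 6 + 6 + 7 + 6 + 2 + 1 + 6 + 3 + 5 = 47 nights.
The Gamma prior is conjugate for the Poisson rate, so λ | data ~ Gamma(32+264, 7+47) = Gamma(296, 54).
Posterior mean = 296/54 = 148/27; prior mean = 32/7 = 32/7. Difference = 148/27 − 32/7 = 172/189.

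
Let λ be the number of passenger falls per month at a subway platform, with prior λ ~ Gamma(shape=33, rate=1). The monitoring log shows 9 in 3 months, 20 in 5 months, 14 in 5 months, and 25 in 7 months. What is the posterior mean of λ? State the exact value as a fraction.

101/21

Total count: 9 + 20 + 14 + 25 = 68.
Total exposure: 3 + 5 + 5 + 7 = 20 months.
Conjugate update: add total count to the shape and total exposure to the rate, giving Gamma(101, 21).
Posterior mean = α'/β' = 101/21.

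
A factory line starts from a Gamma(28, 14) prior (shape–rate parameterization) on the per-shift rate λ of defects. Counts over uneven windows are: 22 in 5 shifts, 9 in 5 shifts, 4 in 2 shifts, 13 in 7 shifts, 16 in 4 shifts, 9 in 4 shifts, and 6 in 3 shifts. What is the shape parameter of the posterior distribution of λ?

107

Total count: 22 + 9 + 4 + 13 + 16 + 9 + 6 = 79.
Total exposure: 5 + 5 + 2 + 7 + 4 + 4 + 3 = 30 shifts.
Gamma(α, β) with Poisson data over total exposure Σt gives posterior Gamma(α+Σx, β+Σt) = Gamma(107, 44).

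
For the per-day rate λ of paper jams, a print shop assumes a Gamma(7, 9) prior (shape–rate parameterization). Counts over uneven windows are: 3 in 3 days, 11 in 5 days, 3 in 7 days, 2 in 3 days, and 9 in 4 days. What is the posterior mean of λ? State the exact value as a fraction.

35/31

Total count: 3 + 11 + 3 + 2 + 9 = 28.
Total exposure: 3 + 5 + 7 + 3 + 4 = 22 days.
Conjugate update: add total count to the shape and total exposure to the rate, giving Gamma(35, 31).
Posterior mean = α'/β' = 35/31.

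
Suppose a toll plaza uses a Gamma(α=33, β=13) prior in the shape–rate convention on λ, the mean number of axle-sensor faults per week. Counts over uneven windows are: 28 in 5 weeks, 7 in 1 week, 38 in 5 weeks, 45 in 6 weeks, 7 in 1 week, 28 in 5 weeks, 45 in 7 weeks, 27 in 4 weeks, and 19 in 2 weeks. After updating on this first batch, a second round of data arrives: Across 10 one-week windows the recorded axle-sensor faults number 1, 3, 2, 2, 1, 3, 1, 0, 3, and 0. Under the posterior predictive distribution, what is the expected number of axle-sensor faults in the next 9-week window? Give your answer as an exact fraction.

2637/59

Total count: 28 + 7 + 38 + 45 + 7 + 28 + 45 + 27 + 19 = 244.
Total exposure: 5 + 1 + 5 + 6 + 1 + 5 + 7 + 4 + 2 = 36 weeks.
After the first batch: Gamma(33 + 244, 13 + 36) = Gamma(277, 49).
Total count: 1 + 3 + 2 + 2 + 1 + 3 + 1 + 0 + 3 + 0 = 16.
Total exposure: 10 weeks.
After the second batch: Gamma(277 + 16, 49 + 10) = Gamma(293, 59).
Predictive mean over a 9-week window = T·E[λ|data] = 9·293/59 = 2637/59.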